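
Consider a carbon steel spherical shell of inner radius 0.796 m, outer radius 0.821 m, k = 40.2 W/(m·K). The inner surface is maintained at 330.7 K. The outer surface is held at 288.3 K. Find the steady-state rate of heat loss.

Q = 4πk·ΔT/(1/r₁ − 1/r₂) = 4π × 40.2 × 42.4 / (1/0.796 − 1/0.821) = 5.60×10^5 W

Q = 5.60×10^5 W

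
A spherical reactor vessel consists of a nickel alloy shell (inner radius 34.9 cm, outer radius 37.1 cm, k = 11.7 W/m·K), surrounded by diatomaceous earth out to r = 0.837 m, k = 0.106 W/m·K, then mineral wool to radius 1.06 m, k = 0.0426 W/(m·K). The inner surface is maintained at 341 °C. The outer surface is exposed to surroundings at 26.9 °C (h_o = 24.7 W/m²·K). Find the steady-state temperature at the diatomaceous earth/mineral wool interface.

Resistance network (inner→outer):
  R_nickel alloy = (1/0.349 − 1/0.371)/(4πk) = 0.1699/(4π·11.7) = 0.001156 K/W
  R_diatomaceous earth = (1/0.371 − 1/0.837)/(4πk) = 1.501/(4π·0.106) = 1.127 K/W
  R_mineral wool = (1/0.837 − 1/1.06)/(4πk) = 0.2513/(4π·0.0426) = 0.4695 K/W
  R_conv,out = 1/(4πr²h) = 1/(4π·1.06²·24.7) = 0.002867 K/W
ΣR = 0.001156 + 1.127 + 0.4695 + 0.002867 = 1.601 K/W
Q = ΔT/ΣR = (341 °C − 26.9 °C)/1.601 = 196.2 W
From the inner boundary to the diatomaceous earth/mineral wool interface, ΣR_partial = 1.128 K/W.
T_interface = T_in − Q·ΣR_partial = 341 °C − (196.2)(1.128) = 120 °C

T = 120 °C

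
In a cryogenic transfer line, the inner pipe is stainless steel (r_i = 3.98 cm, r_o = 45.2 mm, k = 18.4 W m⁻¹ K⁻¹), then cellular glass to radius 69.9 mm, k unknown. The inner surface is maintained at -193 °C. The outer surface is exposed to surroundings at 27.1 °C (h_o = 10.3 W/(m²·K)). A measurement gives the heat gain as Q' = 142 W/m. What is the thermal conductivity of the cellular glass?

ΣR = ΔT/Q' = |-193 − 27.1|/142 = 1.550 m·K/W
Known resistances:
  R'_stainless steel = ln(0.0452/0.0398)/(2πk) = 0.1272/(2π·18.4) = 0.001101 m·K/W
  R'_conv,out = 1/(2πr h) = 1/(2π·0.0699·10.3) = 0.2211 m·K/W
R_cellular glass = ΣR − ΣR_known = 1.550 − 0.2222 = 1.328 m·K/W
ln(r₂/r₁)/(2πk) = 1.328 ⇒ k = 0.4360/(2π·1.328) = 0.0523 W/m·K

k = 0.0523 W/m·K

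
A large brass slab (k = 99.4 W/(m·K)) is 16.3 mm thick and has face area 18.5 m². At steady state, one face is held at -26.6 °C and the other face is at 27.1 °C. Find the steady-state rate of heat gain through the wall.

Q = kA·ΔT/L = 99.4 × 18.5 × |-26.6 °C − 27.1 °C| / 0.0163 = 6.06×10^6 W

Q = 6.06×10^6 W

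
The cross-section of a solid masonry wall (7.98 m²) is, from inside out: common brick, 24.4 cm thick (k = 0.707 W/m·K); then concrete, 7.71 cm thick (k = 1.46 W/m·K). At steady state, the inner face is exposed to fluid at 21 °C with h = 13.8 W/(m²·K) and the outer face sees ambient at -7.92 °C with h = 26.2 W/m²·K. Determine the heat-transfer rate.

Q = 454 W

Resistance network (inner→outer):
  R_conv,in = 1/(hA) = 1/(13.8·7.98) = 0.009081 K/W
  R_common brick = L/(kA) = 0.244/(0.707·7.98) = 0.04325 K/W
  R_concrete = L/(kA) = 0.0771/(1.46·7.98) = 0.006618 K/W
  R_conv,out = 1/(hA) = 1/(26.2·7.98) = 0.004783 K/W
ΣR = 0.009081 + 0.04325 + 0.006618 + 0.004783 = 0.06373 K/W
Q = ΔT/ΣR = (21 °C − -7.92 °C)/0.06373 = 454 W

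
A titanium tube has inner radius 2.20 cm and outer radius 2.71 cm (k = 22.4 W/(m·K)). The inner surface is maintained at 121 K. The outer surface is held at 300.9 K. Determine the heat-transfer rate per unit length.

Q' = 2πk·ΔT/ln(r₂/r₁) = 2π × 22.4 × 179.9 / ln(0.0271/0.0220) = 1.21×10^5 W/m

Q' = 1.21×10^5 W/m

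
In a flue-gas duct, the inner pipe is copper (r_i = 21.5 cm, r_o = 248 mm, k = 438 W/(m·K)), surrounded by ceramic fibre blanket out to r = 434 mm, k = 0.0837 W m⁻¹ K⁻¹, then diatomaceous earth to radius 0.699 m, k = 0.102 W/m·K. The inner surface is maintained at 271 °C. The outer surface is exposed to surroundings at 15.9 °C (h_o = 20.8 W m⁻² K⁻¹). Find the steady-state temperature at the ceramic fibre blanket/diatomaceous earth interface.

T = 122 °C

Resistance network (inner→outer):
  R'_copper = ln(0.248/0.215)/(2πk) = 0.1428/(2π·438) = 5.189×10^-5 m·K/W
  R'_ceramic fibre blanket = ln(0.434/0.248)/(2πk) = 0.5596/(2π·0.0837) = 1.064 m·K/W
  R'_diatomaceous earth = ln(0.699/0.434)/(2πk) = 0.4766/(2π·0.102) = 0.7437 m·K/W
  R'_conv,out = 1/(2πr h) = 1/(2π·0.699·20.8) = 0.01095 m·K/W
ΣR = 5.189×10^-5 + 1.064 + 0.7437 + 0.01095 = 1.819 m·K/W
Q' = ΔT/ΣR = (271 °C − 15.9 °C)/1.819 = 140.2 W/m
From the inner boundary to the ceramic fibre blanket/diatomaceous earth interface, ΣR_partial = 1.064 m·K/W.
T_interface = T_in − Q'·ΣR_partial = 271 °C − (140.2)(1.064) = 122 °C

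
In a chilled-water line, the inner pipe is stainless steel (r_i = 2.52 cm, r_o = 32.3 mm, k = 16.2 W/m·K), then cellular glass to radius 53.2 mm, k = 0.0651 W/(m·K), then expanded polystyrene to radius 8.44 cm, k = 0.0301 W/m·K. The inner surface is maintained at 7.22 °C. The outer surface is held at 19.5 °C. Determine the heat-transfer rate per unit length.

Q' = 3.35 W/m

Resistance network (inner→outer):
  R'_stainless steel = ln(0.0323/0.0252)/(2πk) = 0.2482/(2π·16.2) = 0.002439 m·K/W
  R'_cellular glass = ln(0.0532/0.0323)/(2πk) = 0.4990/(2π·0.0651) = 1.220 m·K/W
  R'_expanded polystyrene = ln(0.0844/0.0532)/(2πk) = 0.4615/(2π·0.0301) = 2.440 m·K/W
ΣR = 0.002439 + 1.220 + 2.440 = 3.662 m·K/W
Q' = ΔT/ΣR = (7.22 °C − 19.5 °C)/3.662 = -3.35 W/m
(Negative Q' ⇒ heat flows inward; heat gain = 3.35 W/m.)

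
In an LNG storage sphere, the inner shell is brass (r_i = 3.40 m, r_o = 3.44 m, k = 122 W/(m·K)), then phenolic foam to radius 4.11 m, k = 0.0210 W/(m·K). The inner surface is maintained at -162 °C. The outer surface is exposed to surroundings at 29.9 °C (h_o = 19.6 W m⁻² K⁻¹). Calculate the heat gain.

Q = 1070 W

Resistance network (inner→outer):
  R_brass = (1/3.40 − 1/3.44)/(4πk) = 0.003420/(4π·122) = 2.231×10^-6 K/W
  R_phenolic foam = (1/3.44 − 1/4.11)/(4πk) = 0.04739/(4π·0.0210) = 0.1796 K/W
  R_conv,out = 1/(4πr²h) = 1/(4π·4.11²·19.6) = 2.404×10^-4 K/W
ΣR = 2.231×10^-6 + 0.1796 + 2.404×10^-4 = 0.1798 K/W
Q = ΔT/ΣR = (-162 °C − 29.9 °C)/0.1798 = -1070 W
(Negative Q ⇒ heat flows inward; heat gain = 1070 W.)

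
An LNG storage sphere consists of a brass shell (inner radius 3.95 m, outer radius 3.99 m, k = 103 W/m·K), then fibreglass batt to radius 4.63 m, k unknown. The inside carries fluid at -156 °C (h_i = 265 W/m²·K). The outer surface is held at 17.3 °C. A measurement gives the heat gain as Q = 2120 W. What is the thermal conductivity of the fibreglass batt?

k = 0.0337 W/m·K

ΣR = ΔT/Q = |-156 − 17.3|/2120 = 0.08175 K/W
Known resistances:
  R_conv,in = 1/(4πr²h) = 1/(4π·3.95²·265) = 1.925×10^-5 K/W
  R_brass = (1/3.95 − 1/3.99)/(4πk) = 0.002538/(4π·103) = 1.961×10^-6 K/W
R_fibreglass batt = ΣR − ΣR_known = 0.08175 − 2.121×10^-5 = 0.08173 K/W
(1/r₁−1/r₂)/(4πk) = 0.08173 ⇒ k = 0.03464/(4π·0.08173) = 0.0337 W/m·K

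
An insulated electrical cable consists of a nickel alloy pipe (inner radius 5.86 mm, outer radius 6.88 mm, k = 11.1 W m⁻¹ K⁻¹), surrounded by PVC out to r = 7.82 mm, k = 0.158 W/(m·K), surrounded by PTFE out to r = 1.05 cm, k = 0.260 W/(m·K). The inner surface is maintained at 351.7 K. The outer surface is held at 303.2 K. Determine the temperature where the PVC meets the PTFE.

Resistance network (inner→outer):
  R'_nickel alloy = ln(0.00688/0.00586)/(2πk) = 0.1605/(2π·11.1) = 0.002301 m·K/W
  R'_PVC = ln(0.00782/0.00688)/(2πk) = 0.1281/(2π·0.158) = 0.1290 m·K/W
  R'_PTFE = ln(0.0105/0.00782)/(2πk) = 0.2947/(2π·0.260) = 0.1804 m·K/W
ΣR = 0.002301 + 0.1290 + 0.1804 = 0.3117 m·K/W
Q' = ΔT/ΣR = (351.7 K − 303.2 K)/0.3117 = 155.6 W/m
From the inner boundary to the PVC/PTFE interface, ΣR_partial = 0.1313 m·K/W.
T_interface = T_in − Q'·ΣR_partial = 351.7 K − (155.6)(0.1313) = 331.3 K

T = 331.3 K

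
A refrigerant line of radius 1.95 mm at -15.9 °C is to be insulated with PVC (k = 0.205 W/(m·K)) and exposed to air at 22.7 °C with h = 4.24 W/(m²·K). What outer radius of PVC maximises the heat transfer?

For a cylinder, r_cr = k_ins/h = 0.205/4.24 = 0.0483 m = 4.83 cm

r_cr = 4.83 cm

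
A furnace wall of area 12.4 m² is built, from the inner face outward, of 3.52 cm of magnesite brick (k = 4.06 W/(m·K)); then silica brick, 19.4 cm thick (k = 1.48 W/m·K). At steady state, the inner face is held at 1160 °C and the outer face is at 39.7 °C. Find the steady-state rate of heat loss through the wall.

Q = 99400 W

Treat each layer as a resistance in series:
  R_magnesite brick = L/(kA) = 0.0352/(4.06·12.4) = 6.992×10^-4 K/W
  R_silica brick = L/(kA) = 0.194/(1.48·12.4) = 0.01057 K/W
ΣR = 6.992×10^-4 + 0.01057 = 0.01127 K/W
Q = ΔT/ΣR = (1160 °C − 39.7 °C)/0.01127 = 99400 W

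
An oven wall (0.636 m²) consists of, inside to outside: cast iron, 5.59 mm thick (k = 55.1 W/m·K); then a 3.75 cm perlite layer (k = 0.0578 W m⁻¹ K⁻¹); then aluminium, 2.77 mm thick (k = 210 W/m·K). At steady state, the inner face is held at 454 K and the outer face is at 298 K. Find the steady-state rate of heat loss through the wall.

Q = 153 W

Series thermal resistances, inner to outer:
  R_cast iron = L/(kA) = 0.00559/(55.1·0.636) = 1.595×10^-4 K/W
  R_perlite = L/(kA) = 0.0375/(0.0578·0.636) = 1.020 K/W
  R_aluminium = L/(kA) = 0.00277/(210·0.636) = 2.074×10^-5 K/W
ΣR = 1.595×10^-4 + 1.020 + 2.074×10^-5 = 1.020 K/W
Q = ΔT/ΣR = (454 K − 298 K)/1.020 = 153 W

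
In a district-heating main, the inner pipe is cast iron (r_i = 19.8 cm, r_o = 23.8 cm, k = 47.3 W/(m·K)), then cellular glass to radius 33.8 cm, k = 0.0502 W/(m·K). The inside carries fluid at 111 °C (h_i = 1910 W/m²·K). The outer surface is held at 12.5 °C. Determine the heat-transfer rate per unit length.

Q' = 88.5 W/m

Treat each layer as a resistance in series:
  R'_conv,in = 1/(2πr h) = 1/(2π·0.198·1910) = 4.208×10^-4 m·K/W
  R'_cast iron = ln(0.238/0.198)/(2πk) = 0.1840/(2π·47.3) = 6.191×10^-4 m·K/W
  R'_cellular glass = ln(0.338/0.238)/(2πk) = 0.3508/(2π·0.0502) = 1.112 m·K/W
ΣR = 4.208×10^-4 + 6.191×10^-4 + 1.112 = 1.113 m·K/W
Q' = ΔT/ΣR = (111 °C − 12.5 °C)/1.113 = 88.5 W/m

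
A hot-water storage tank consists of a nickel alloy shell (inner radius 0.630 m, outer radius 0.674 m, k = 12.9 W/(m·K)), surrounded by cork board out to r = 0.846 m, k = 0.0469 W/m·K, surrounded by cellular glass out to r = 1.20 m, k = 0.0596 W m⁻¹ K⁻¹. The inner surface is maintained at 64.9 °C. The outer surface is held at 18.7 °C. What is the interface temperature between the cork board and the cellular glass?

Series thermal resistances, inner to outer:
  R_nickel alloy = (1/0.630 − 1/0.674)/(4πk) = 0.1036/(4π·12.9) = 6.392×10^-4 K/W
  R_cork board = (1/0.674 − 1/0.846)/(4πk) = 0.3016/(4π·0.0469) = 0.5118 K/W
  R_cellular glass = (1/0.846 − 1/1.20)/(4πk) = 0.3487/(4π·0.0596) = 0.4656 K/W
ΣR = 6.392×10^-4 + 0.5118 + 0.4656 = 0.9780 K/W
Q = ΔT/ΣR = (64.9 °C − 18.7 °C)/0.9780 = 47.24 W
From the inner boundary to the cork board/cellular glass interface, ΣR_partial = 0.5124 K/W.
T_interface = T_in − Q·ΣR_partial = 64.9 °C − (47.24)(0.5124) = 40.7 °C

T = 40.7 °C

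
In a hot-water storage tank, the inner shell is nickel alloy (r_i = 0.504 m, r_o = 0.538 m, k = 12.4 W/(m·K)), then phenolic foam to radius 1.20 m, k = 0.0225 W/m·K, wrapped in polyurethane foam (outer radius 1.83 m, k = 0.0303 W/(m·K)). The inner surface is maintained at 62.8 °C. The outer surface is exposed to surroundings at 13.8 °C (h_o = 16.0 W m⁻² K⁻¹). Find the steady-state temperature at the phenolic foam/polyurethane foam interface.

T = 22.2 °C

Treat each layer as a resistance in series:
  R_nickel alloy = (1/0.504 − 1/0.538)/(4πk) = 0.1254/(4π·12.4) = 8.047×10^-4 K/W
  R_phenolic foam = (1/0.538 − 1/1.20)/(4πk) = 1.025/(4π·0.0225) = 3.627 K/W
  R_polyurethane foam = (1/1.20 − 1/1.83)/(4πk) = 0.2869/(4π·0.0303) = 0.7535 K/W
  R_conv,out = 1/(4πr²h) = 1/(4π·1.83²·16.0) = 0.001485 K/W
ΣR = 8.047×10^-4 + 3.627 + 0.7535 + 0.001485 = 4.383 K/W
Q = ΔT/ΣR = (62.8 °C − 13.8 °C)/4.383 = 11.18 W
From the inner boundary to the phenolic foam/polyurethane foam interface, ΣR_partial = 3.628 K/W.
T_interface = T_in − Q·ΣR_partial = 62.8 °C − (11.18)(3.628) = 22.2 °C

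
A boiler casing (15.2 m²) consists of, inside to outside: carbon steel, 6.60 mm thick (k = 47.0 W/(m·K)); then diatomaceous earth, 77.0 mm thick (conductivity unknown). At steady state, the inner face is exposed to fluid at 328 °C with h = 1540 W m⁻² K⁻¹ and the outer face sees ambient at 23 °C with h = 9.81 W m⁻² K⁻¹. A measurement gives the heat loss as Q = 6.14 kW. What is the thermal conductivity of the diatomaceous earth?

ΣR = ΔT/Q = |328 − 23|/6140 = 0.04967 K/W
Known resistances:
  R_conv,in = 1/(hA) = 1/(1540·15.2) = 4.272×10^-5 K/W
  R_carbon steel = L/(kA) = 0.00660/(47.0·15.2) = 9.239×10^-6 K/W
  R_conv,out = 1/(hA) = 1/(9.81·15.2) = 0.006706 K/W
R_diatomaceous earth = ΣR − ΣR_known = 0.04967 − 0.006758 = 0.04291 K/W
L/(kA) = 0.04291 ⇒ k = 0.0770/(0.04291·15.2) = 0.118 W/m·K

k = 0.118 W/m·K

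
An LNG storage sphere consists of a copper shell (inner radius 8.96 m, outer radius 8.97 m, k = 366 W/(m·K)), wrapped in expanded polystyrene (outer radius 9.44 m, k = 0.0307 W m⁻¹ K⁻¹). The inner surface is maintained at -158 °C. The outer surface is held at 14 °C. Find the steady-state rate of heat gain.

Q = 12.0 kW

Treat each layer as a resistance in series:
  R_copper = (1/8.96 − 1/8.97)/(4πk) = 1.244×10^-4/(4π·366) = 2.705×10^-8 K/W
  R_expanded polystyrene = (1/8.97 − 1/9.44)/(4πk) = 0.005551/(4π·0.0307) = 0.01439 K/W
ΣR = 2.705×10^-8 + 0.01439 = 0.01439 K/W
Q = ΔT/ΣR = (-158 °C − 14 °C)/0.01439 = -12000 W
(Negative Q ⇒ heat flows inward; heat gain = 12000 W.)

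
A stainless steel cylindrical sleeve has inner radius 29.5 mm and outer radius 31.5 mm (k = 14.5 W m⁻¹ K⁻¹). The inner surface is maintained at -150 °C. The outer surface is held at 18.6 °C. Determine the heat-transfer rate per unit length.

Q' = 2πk·ΔT/ln(r₂/r₁) = 2π × 14.5 × 168.6 / ln(0.0315/0.0295) = 2.34×10^5 W/m

Q' = 2.34×10^5 W/m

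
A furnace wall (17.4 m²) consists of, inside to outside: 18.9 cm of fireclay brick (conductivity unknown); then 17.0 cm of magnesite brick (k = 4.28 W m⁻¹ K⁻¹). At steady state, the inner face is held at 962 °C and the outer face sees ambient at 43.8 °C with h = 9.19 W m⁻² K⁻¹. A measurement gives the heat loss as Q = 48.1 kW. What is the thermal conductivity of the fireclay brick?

k = 1.03 W/m·K

ΣR = ΔT/Q = |962 − 43.8|/48100 = 0.01909 K/W
Known resistances:
  R_magnesite brick = L/(kA) = 0.170/(4.28·17.4) = 0.002283 K/W
  R_conv,out = 1/(hA) = 1/(9.19·17.4) = 0.006254 K/W
R_fireclay brick = ΣR − ΣR_known = 0.01909 − 0.008537 = 0.01055 K/W
L/(kA) = 0.01055 ⇒ k = 0.189/(0.01055·17.4) = 1.03 W/m·K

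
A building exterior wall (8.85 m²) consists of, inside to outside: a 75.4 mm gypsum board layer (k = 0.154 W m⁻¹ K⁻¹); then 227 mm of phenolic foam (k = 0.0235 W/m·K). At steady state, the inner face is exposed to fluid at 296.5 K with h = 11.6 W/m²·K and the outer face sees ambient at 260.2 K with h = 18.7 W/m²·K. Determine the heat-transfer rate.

Q = 31.2 W

Treat each layer as a resistance in series:
  R_conv,in = 1/(hA) = 1/(11.6·8.85) = 0.009741 K/W
  R_gypsum board = L/(kA) = 0.0754/(0.154·8.85) = 0.05532 K/W
  R_phenolic foam = L/(kA) = 0.227/(0.0235·8.85) = 1.091 K/W
  R_conv,out = 1/(hA) = 1/(18.7·8.85) = 0.006042 K/W
ΣR = 0.009741 + 0.05532 + 1.091 + 0.006042 = 1.162 K/W
Q = ΔT/ΣR = (296.5 K − 260.2 K)/1.162 = 31.2 W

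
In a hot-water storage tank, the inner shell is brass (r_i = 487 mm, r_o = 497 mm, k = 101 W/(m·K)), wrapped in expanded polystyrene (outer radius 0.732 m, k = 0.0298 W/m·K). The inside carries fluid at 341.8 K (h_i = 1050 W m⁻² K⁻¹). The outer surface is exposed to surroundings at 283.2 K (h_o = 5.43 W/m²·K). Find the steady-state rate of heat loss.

Q = 33.4 W

Resistance network (inner→outer):
  R_conv,in = 1/(4πr²h) = 1/(4π·0.487²·1050) = 3.196×10^-4 K/W
  R_brass = (1/0.487 − 1/0.497)/(4πk) = 0.04132/(4π·101) = 3.255×10^-5 K/W
  R_expanded polystyrene = (1/0.497 − 1/0.732)/(4πk) = 0.6460/(4π·0.0298) = 1.725 K/W
  R_conv,out = 1/(4πr²h) = 1/(4π·0.732²·5.43) = 0.02735 K/W
ΣR = 3.196×10^-4 + 3.255×10^-5 + 1.725 + 0.02735 = 1.753 K/W
Q = ΔT/ΣR = (341.8 K − 283.2 K)/1.753 = 33.4 W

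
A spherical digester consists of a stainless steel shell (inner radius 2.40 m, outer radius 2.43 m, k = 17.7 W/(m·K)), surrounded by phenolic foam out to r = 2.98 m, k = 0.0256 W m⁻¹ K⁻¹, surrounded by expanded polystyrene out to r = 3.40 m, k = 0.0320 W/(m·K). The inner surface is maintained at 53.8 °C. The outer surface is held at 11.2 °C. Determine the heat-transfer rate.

Resistance network (inner→outer):
  R_stainless steel = (1/2.40 − 1/2.43)/(4πk) = 0.005144/(4π·17.7) = 2.313×10^-5 K/W
  R_phenolic foam = (1/2.43 − 1/2.98)/(4πk) = 0.07595/(4π·0.0256) = 0.2361 K/W
  R_expanded polystyrene = (1/2.98 − 1/3.40)/(4πk) = 0.04145/(4π·0.0320) = 0.1031 K/W
ΣR = 2.313×10^-5 + 0.2361 + 0.1031 = 0.3392 K/W
Q = ΔT/ΣR = (53.8 °C − 11.2 °C)/0.3392 = 126 W

Q = 126 W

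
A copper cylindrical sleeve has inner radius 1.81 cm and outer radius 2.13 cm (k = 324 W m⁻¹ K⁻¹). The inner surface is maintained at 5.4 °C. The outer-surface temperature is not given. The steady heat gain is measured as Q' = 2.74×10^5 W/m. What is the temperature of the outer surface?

T_out = 27.3 °C

Sum the resistances:
  R'_copper = ln(0.0213/0.0181)/(2πk) = 0.1628/(2π·324) = 7.997×10^-5 m·K/W
ΣR = 7.997×10^-5 m·K/W
ΔT = Q'·ΣR = 2.74×10^5 × 7.997×10^-5 = 21.91 K
Heat flows inward, so T_out = T_in + ΔT = 5.4 + 21.91 = 27.3 °C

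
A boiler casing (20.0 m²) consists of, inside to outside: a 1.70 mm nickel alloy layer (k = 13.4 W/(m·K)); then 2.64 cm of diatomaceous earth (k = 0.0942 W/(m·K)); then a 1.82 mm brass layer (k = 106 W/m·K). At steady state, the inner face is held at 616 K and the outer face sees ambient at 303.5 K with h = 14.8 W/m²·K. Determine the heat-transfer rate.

Series thermal resistances, inner to outer:
  R_nickel alloy = L/(kA) = 0.00170/(13.4·20.0) = 6.343×10^-6 K/W
  R_diatomaceous earth = L/(kA) = 0.0264/(0.0942·20.0) = 0.01401 K/W
  R_brass = L/(kA) = 0.00182/(106·20.0) = 8.585×10^-7 K/W
  R_conv,out = 1/(hA) = 1/(14.8·20.0) = 0.003378 K/W
ΣR = 6.343×10^-6 + 0.01401 + 8.585×10^-7 + 0.003378 = 0.01740 K/W
Q = ΔT/ΣR = (616 K − 303.5 K)/0.01740 = 18000 W

Q = 18000 W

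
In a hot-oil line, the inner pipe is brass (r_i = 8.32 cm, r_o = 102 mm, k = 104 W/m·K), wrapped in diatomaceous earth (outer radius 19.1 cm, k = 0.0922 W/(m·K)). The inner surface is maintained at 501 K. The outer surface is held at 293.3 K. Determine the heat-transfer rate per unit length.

Series thermal resistances, inner to outer:
  R'_brass = ln(0.102/0.0832)/(2πk) = 0.2037/(2π·104) = 3.118×10^-4 m·K/W
  R'_diatomaceous earth = ln(0.191/0.102)/(2πk) = 0.6273/(2π·0.0922) = 1.083 m·K/W
ΣR = 3.118×10^-4 + 1.083 = 1.083 m·K/W
Q' = ΔT/ΣR = (501 K − 293.3 K)/1.083 = 192 W/m

Q' = 192 W/m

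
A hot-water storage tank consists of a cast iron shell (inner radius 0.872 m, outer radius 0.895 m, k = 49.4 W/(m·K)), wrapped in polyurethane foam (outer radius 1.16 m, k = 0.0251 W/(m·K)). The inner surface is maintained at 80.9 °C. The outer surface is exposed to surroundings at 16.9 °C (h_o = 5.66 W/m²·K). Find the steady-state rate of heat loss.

Treat each layer as a resistance in series:
  R_cast iron = (1/0.872 − 1/0.895)/(4πk) = 0.02947/(4π·49.4) = 4.747×10^-5 K/W
  R_polyurethane foam = (1/0.895 − 1/1.16)/(4πk) = 0.2552/(4π·0.0251) = 0.8092 K/W
  R_conv,out = 1/(4πr²h) = 1/(4π·1.16²·5.66) = 0.01045 K/W
ΣR = 4.747×10^-5 + 0.8092 + 0.01045 = 0.8197 K/W
Q = ΔT/ΣR = (80.9 °C − 16.9 °C)/0.8197 = 78.1 W

Q = 78.1 W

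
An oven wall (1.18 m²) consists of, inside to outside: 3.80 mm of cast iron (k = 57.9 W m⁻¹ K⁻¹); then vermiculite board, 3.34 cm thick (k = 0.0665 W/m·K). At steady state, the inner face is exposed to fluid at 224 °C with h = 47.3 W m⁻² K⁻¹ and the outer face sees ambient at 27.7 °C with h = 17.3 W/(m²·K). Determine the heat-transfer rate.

Q = 398 W

Series thermal resistances, inner to outer:
  R_conv,in = 1/(hA) = 1/(47.3·1.18) = 0.01792 K/W
  R_cast iron = L/(kA) = 0.00380/(57.9·1.18) = 5.562×10^-5 K/W
  R_vermiculite board = L/(kA) = 0.0334/(0.0665·1.18) = 0.4256 K/W
  R_conv,out = 1/(hA) = 1/(17.3·1.18) = 0.04899 K/W
ΣR = 0.01792 + 5.562×10^-5 + 0.4256 + 0.04899 = 0.4926 K/W
Q = ΔT/ΣR = (224 °C − 27.7 °C)/0.4926 = 398 W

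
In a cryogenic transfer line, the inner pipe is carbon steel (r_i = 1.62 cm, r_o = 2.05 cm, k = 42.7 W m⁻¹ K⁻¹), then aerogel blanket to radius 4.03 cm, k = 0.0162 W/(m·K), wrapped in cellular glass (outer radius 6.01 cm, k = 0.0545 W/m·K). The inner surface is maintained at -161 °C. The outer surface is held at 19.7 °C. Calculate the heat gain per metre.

Q' = 23.1 W/m

Treat each layer as a resistance in series:
  R'_carbon steel = ln(0.0205/0.0162)/(2πk) = 0.2354/(2π·42.7) = 8.775×10^-4 m·K/W
  R'_aerogel blanket = ln(0.0403/0.0205)/(2πk) = 0.6759/(2π·0.0162) = 6.641 m·K/W
  R'_cellular glass = ln(0.0601/0.0403)/(2πk) = 0.3997/(2π·0.0545) = 1.167 m·K/W
ΣR = 8.775×10^-4 + 6.641 + 1.167 = 7.809 m·K/W
Q' = ΔT/ΣR = (-161 °C − 19.7 °C)/7.809 = -23.1 W/m
(Negative Q' ⇒ heat flows inward; heat gain = 23.1 W/m.)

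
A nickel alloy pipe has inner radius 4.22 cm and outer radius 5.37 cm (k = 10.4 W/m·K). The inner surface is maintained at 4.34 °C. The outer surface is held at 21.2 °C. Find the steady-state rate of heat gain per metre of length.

Q' = 4570 W/m

Q' = 2πk·ΔT/ln(r₂/r₁) = 2π × 10.4 × 16.86 / ln(0.0537/0.0422) = 4570 W/m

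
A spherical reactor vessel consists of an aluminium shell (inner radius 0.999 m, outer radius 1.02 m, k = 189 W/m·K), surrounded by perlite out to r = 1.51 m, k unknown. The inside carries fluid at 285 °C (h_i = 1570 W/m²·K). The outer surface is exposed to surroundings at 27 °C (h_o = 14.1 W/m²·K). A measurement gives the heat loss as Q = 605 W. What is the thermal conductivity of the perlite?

k = 0.0597 W/m·K

ΣR = ΔT/Q = |285 − 27|/605 = 0.4264 K/W
Known resistances:
  R_conv,in = 1/(4πr²h) = 1/(4π·0.999²·1570) = 5.079×10^-5 K/W
  R_aluminium = (1/0.999 − 1/1.02)/(4πk) = 0.02061/(4π·189) = 8.677×10^-6 K/W
  R_conv,out = 1/(4πr²h) = 1/(4π·1.51²·14.1) = 0.002475 K/W
R_perlite = ΣR − ΣR_known = 0.4264 − 0.002534 = 0.4239 K/W
(1/r₁−1/r₂)/(4πk) = 0.4239 ⇒ k = 0.3181/(4π·0.4239) = 0.0597 W/m·K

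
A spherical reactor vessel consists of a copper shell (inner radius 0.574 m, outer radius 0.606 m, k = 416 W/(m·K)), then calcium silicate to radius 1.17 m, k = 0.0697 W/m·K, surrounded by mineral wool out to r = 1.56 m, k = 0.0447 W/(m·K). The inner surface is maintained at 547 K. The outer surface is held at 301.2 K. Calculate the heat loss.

Series thermal resistances, inner to outer:
  R_copper = (1/0.574 − 1/0.606)/(4πk) = 0.09200/(4π·416) = 1.760×10^-5 K/W
  R_calcium silicate = (1/0.606 − 1/1.17)/(4πk) = 0.7955/(4π·0.0697) = 0.9082 K/W
  R_mineral wool = (1/1.17 − 1/1.56)/(4πk) = 0.2137/(4π·0.0447) = 0.3804 K/W
ΣR = 1.760×10^-5 + 0.9082 + 0.3804 = 1.289 K/W
Q = ΔT/ΣR = (547 K − 301.2 K)/1.289 = 191 W

Q = 191 W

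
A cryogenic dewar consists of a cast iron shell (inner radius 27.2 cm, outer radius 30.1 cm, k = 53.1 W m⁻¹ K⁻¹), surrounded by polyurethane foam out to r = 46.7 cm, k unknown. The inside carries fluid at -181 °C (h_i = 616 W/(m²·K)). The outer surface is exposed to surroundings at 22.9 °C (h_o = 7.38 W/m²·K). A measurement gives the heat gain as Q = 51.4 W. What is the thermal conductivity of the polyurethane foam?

k = 0.0240 W/m·K

ΣR = ΔT/Q = |-181 − 22.9|/51.4 = 3.967 K/W
Known resistances:
  R_conv,in = 1/(4πr²h) = 1/(4π·0.272²·616) = 0.001746 K/W
  R_cast iron = (1/0.272 − 1/0.301)/(4πk) = 0.3542/(4π·53.1) = 5.308×10^-4 K/W
  R_conv,out = 1/(4πr²h) = 1/(4π·0.467²·7.38) = 0.04944 K/W
R_polyurethane foam = ΣR − ΣR_known = 3.967 − 0.05172 = 3.915 K/W
(1/r₁−1/r₂)/(4πk) = 3.915 ⇒ k = 1.181/(4π·3.915) = 0.0240 W/m·K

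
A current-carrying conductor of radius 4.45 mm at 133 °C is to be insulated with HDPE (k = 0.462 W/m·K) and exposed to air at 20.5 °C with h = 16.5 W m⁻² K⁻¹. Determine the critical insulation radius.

r_cr = 2.80 cm

For a cylinder, r_cr = k_ins/h = 0.462/16.5 = 0.0280 m = 2.80 cm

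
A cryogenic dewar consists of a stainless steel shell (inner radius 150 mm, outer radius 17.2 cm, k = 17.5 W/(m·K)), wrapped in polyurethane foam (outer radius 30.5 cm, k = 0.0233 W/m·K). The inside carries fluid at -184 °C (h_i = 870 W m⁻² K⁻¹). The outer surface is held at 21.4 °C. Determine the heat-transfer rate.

Q = 23.7 W

Treat each layer as a resistance in series:
  R_conv,in = 1/(4πr²h) = 1/(4π·0.150²·870) = 0.004065 K/W
  R_stainless steel = (1/0.150 − 1/0.172)/(4πk) = 0.8527/(4π·17.5) = 0.003878 K/W
  R_polyurethane foam = (1/0.172 − 1/0.305)/(4πk) = 2.535/(4π·0.0233) = 8.659 K/W
ΣR = 0.004065 + 0.003878 + 8.659 = 8.667 K/W
Q = ΔT/ΣR = (-184 °C − 21.4 °C)/8.667 = -23.7 W
(Negative Q ⇒ heat flows inward; heat gain = 23.7 W.)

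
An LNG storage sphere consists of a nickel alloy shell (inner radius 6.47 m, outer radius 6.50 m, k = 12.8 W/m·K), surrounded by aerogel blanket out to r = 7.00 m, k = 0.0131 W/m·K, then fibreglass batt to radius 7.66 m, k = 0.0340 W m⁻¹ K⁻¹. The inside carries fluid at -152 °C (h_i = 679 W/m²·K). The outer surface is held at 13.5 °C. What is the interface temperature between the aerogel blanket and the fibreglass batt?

T = -36.4 °C

Treat each layer as a resistance in series:
  R_conv,in = 1/(4πr²h) = 1/(4π·6.47²·679) = 2.800×10^-6 K/W
  R_nickel alloy = (1/6.47 − 1/6.50)/(4πk) = 7.134×10^-4/(4π·12.8) = 4.435×10^-6 K/W
  R_aerogel blanket = (1/6.50 − 1/7.00)/(4πk) = 0.01099/(4π·0.0131) = 0.06675 K/W
  R_fibreglass batt = (1/7.00 − 1/7.66)/(4πk) = 0.01231/(4π·0.0340) = 0.02881 K/W
ΣR = 2.800×10^-6 + 4.435×10^-6 + 0.06675 + 0.02881 = 0.09557 K/W
Q = ΔT/ΣR = (-152 °C − 13.5 °C)/0.09557 = -1732 W
From the inner boundary to the aerogel blanket/fibreglass batt interface, ΣR_partial = 0.06676 K/W.
T_interface = T_in − Q·ΣR_partial = -152 °C − (-1732)(0.06676) = -36.4 °C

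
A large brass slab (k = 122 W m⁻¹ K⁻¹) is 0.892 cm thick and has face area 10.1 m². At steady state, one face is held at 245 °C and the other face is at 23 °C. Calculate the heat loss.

Q = 30700 kW

Q = kA·ΔT/L = 122 × 10.1 × |245 °C − 23 °C| / 0.00892 = 3.07×10^7 W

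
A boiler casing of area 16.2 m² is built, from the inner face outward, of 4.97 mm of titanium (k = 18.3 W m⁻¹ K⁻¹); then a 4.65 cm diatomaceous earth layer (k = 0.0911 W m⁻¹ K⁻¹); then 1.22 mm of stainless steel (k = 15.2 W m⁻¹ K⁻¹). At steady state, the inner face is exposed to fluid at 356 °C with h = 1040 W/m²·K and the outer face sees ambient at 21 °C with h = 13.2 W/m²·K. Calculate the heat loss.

Series thermal resistances, inner to outer:
  R_conv,in = 1/(hA) = 1/(1040·16.2) = 5.935×10^-5 K/W
  R_titanium = L/(kA) = 0.00497/(18.3·16.2) = 1.676×10^-5 K/W
  R_diatomaceous earth = L/(kA) = 0.0465/(0.0911·16.2) = 0.03151 K/W
  R_stainless steel = L/(kA) = 0.00122/(15.2·16.2) = 4.955×10^-6 K/W
  R_conv,out = 1/(hA) = 1/(13.2·16.2) = 0.004676 K/W
ΣR = 5.935×10^-5 + 1.676×10^-5 + 0.03151 + 4.955×10^-6 + 0.004676 = 0.03627 K/W
Q = ΔT/ΣR = (356 °C − 21 °C)/0.03627 = 9240 W

Q = 9240 W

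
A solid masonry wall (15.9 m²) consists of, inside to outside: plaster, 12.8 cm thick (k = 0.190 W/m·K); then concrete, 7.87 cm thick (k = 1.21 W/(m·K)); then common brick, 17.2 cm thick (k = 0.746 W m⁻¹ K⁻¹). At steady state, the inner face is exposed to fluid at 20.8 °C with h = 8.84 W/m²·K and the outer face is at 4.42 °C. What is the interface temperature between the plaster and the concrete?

T = 8.89 °C

Series thermal resistances, inner to outer:
  R_conv,in = 1/(hA) = 1/(8.84·15.9) = 0.007115 K/W
  R_plaster = L/(kA) = 0.128/(0.190·15.9) = 0.04237 K/W
  R_concrete = L/(kA) = 0.0787/(1.21·15.9) = 0.004091 K/W
  R_common brick = L/(kA) = 0.172/(0.746·15.9) = 0.01450 K/W
ΣR = 0.007115 + 0.04237 + 0.004091 + 0.01450 = 0.06808 K/W
Q = ΔT/ΣR = (20.8 °C − 4.42 °C)/0.06808 = 240.6 W
From the inner boundary to the plaster/concrete interface, ΣR_partial = 0.04949 K/W.
T_interface = T_in − Q·ΣR_partial = 20.8 °C − (240.6)(0.04949) = 8.89 °C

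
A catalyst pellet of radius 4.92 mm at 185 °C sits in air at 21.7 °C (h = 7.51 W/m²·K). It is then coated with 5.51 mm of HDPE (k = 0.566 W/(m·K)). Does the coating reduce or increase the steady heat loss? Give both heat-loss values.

increases: 0.373 → 1.45 W

Critical radius for a sphere: r_cr = 2k/h = 0.151 m = 15.1 cm.
Outer radius after coating: r₂ = 0.00492 + 0.00551 = 0.01043 m.
Since r₁ < r_cr and r₂ ≤ r_cr, the coating moves toward the maximum at r_cr — heat loss rises.
Bare: R = 1/(4πr₁²h) = 437.7 K/W; Q = 163.3/437.7 = 0.373 W.
Coated: R = R_cond + R_conv = 112.5 K/W; Q = 163.3/112.5 = 1.45 W.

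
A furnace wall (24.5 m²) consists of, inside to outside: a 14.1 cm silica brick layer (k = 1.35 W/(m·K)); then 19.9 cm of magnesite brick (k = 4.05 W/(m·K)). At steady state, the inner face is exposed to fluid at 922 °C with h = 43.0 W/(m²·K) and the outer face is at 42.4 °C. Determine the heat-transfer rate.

Q = 1.22×10^5 W

Series thermal resistances, inner to outer:
  R_conv,in = 1/(hA) = 1/(43.0·24.5) = 9.492×10^-4 K/W
  R_silica brick = L/(kA) = 0.141/(1.35·24.5) = 0.004263 K/W
  R_magnesite brick = L/(kA) = 0.199/(4.05·24.5) = 0.002006 K/W
ΣR = 9.492×10^-4 + 0.004263 + 0.002006 = 0.007218 K/W
Q = ΔT/ΣR = (922 °C − 42.4 °C)/0.007218 = 1.22×10^5 W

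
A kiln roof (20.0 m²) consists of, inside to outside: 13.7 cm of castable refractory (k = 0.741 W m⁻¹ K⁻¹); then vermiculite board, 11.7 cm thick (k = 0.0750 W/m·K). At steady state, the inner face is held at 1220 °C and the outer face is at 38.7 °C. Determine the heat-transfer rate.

Q = 13.5 kW

Resistance network (inner→outer):
  R_castable refractory = L/(kA) = 0.137/(0.741·20.0) = 0.009244 K/W
  R_vermiculite board = L/(kA) = 0.117/(0.0750·20.0) = 0.07800 K/W
ΣR = 0.009244 + 0.07800 = 0.08724 K/W
Q = ΔT/ΣR = (1220 °C − 38.7 °C)/0.08724 = 13500 W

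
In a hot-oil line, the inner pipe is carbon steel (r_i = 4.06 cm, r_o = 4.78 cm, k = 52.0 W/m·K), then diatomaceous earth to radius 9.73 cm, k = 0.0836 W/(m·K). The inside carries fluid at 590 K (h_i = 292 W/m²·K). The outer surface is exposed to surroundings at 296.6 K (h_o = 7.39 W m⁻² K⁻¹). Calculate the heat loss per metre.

Q' = 185 W/m

Treat each layer as a resistance in series:
  R'_conv,in = 1/(2πr h) = 1/(2π·0.0406·292) = 0.01342 m·K/W
  R'_carbon steel = ln(0.0478/0.0406)/(2πk) = 0.1633/(2π·52.0) = 4.997×10^-4 m·K/W
  R'_diatomaceous earth = ln(0.0973/0.0478)/(2πk) = 0.7108/(2π·0.0836) = 1.353 m·K/W
  R'_conv,out = 1/(2πr h) = 1/(2π·0.0973·7.39) = 0.2213 m·K/W
ΣR = 0.01342 + 4.997×10^-4 + 1.353 + 0.2213 = 1.588 m·K/W
Q' = ΔT/ΣR = (590 K − 296.6 K)/1.588 = 185 W/m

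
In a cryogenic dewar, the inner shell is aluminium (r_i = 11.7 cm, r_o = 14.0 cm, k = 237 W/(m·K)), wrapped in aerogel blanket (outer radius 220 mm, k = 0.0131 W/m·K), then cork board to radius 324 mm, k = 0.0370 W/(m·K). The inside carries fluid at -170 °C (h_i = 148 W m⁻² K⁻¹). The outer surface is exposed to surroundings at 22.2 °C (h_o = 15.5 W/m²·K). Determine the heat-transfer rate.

Q = 10.1 W

Resistance network (inner→outer):
  R_conv,in = 1/(4πr²h) = 1/(4π·0.117²·148) = 0.03928 K/W
  R_aluminium = (1/0.117 − 1/0.140)/(4πk) = 1.404/(4π·237) = 4.715×10^-4 K/W
  R_aerogel blanket = (1/0.140 − 1/0.220)/(4πk) = 2.597/(4π·0.0131) = 15.78 K/W
  R_cork board = (1/0.220 − 1/0.324)/(4πk) = 1.459/(4π·0.0370) = 3.138 K/W
  R_conv,out = 1/(4πr²h) = 1/(4π·0.324²·15.5) = 0.04891 K/W
ΣR = 0.03928 + 4.715×10^-4 + 15.78 + 3.138 + 0.04891 = 19.01 K/W
Q = ΔT/ΣR = (-170 °C − 22.2 °C)/19.01 = -10.1 W
(Negative Q ⇒ heat flows inward; heat gain = 10.1 W.)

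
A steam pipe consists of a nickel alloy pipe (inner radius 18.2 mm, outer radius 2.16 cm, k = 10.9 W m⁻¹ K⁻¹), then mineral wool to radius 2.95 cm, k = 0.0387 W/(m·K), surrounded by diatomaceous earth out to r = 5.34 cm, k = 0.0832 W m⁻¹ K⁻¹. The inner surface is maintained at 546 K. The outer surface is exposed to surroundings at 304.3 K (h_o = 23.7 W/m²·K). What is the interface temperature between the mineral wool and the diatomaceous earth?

T = 424 K

Resistance network (inner→outer):
  R'_nickel alloy = ln(0.0216/0.0182)/(2πk) = 0.1713/(2π·10.9) = 0.002501 m·K/W
  R'_mineral wool = ln(0.0295/0.0216)/(2πk) = 0.3117/(2π·0.0387) = 1.282 m·K/W
  R'_diatomaceous earth = ln(0.0534/0.0295)/(2πk) = 0.5934/(2π·0.0832) = 1.135 m·K/W
  R'_conv,out = 1/(2πr h) = 1/(2π·0.0534·23.7) = 0.1258 m·K/W
ΣR = 0.002501 + 1.282 + 1.135 + 0.1258 = 2.545 m·K/W
Q' = ΔT/ΣR = (546 K − 304.3 K)/2.545 = 94.97 W/m
From the inner boundary to the mineral wool/diatomaceous earth interface, ΣR_partial = 1.285 m·K/W.
T_interface = T_in − Q'·ΣR_partial = 546 K − (94.97)(1.285) = 424 K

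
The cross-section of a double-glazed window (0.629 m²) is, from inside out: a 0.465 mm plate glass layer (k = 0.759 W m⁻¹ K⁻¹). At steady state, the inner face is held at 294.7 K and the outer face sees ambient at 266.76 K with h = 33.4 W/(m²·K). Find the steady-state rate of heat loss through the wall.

Q = 575 W

Treat each layer as a resistance in series:
  R_plate glass = L/(kA) = 4.65×10^-4/(0.759·0.629) = 9.740×10^-4 K/W
  R_conv,out = 1/(hA) = 1/(33.4·0.629) = 0.04760 K/W
ΣR = 9.740×10^-4 + 0.04760 = 0.04857 K/W
Q = ΔT/ΣR = (294.7 K − 266.76 K)/0.04857 = 575 W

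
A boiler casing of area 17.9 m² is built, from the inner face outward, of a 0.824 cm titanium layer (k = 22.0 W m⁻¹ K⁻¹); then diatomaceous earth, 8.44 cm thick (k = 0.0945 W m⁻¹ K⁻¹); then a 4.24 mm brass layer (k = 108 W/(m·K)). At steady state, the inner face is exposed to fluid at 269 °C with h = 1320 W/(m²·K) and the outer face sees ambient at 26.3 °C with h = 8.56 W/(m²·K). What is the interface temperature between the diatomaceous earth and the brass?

T = 54.4 °C

Series thermal resistances, inner to outer:
  R_conv,in = 1/(hA) = 1/(1320·17.9) = 4.232×10^-5 K/W
  R_titanium = L/(kA) = 0.00824/(22.0·17.9) = 2.092×10^-5 K/W
  R_diatomaceous earth = L/(kA) = 0.0844/(0.0945·17.9) = 0.04990 K/W
  R_brass = L/(kA) = 0.00424/(108·17.9) = 2.193×10^-6 K/W
  R_conv,out = 1/(hA) = 1/(8.56·17.9) = 0.006526 K/W
ΣR = 4.232×10^-5 + 2.092×10^-5 + 0.04990 + 2.193×10^-6 + 0.006526 = 0.05649 K/W
Q = ΔT/ΣR = (269 °C − 26.3 °C)/0.05649 = 4296 W
From the inner boundary to the diatomaceous earth/brass interface, ΣR_partial = 0.04996 K/W.
T_interface = T_in − Q·ΣR_partial = 269 °C − (4296)(0.04996) = 54.4 °C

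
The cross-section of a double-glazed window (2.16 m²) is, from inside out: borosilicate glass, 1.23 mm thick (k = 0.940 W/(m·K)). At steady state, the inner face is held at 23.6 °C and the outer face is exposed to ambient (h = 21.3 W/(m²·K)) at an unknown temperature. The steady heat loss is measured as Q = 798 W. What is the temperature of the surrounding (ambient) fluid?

Sum the resistances:
  R_borosilicate glass = L/(kA) = 0.00123/(0.940·2.16) = 6.058×10^-4 K/W
  R_conv,out = 1/(hA) = 1/(21.3·2.16) = 0.02174 K/W
ΣR = 0.02234 K/W
ΔT = Q·ΣR = 798 × 0.02234 = 17.83 K
Heat flows outward, so T_out = T_in − ΔT = 23.6 − 17.83 = 5.77 °C

T_out = 5.77 °C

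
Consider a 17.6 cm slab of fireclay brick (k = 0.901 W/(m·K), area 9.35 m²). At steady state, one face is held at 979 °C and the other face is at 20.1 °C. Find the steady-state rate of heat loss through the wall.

Q = 45.9 kW

Q = kA·ΔT/L = 0.901 × 9.35 × |979 °C − 20.1 °C| / 0.176 = 45900 W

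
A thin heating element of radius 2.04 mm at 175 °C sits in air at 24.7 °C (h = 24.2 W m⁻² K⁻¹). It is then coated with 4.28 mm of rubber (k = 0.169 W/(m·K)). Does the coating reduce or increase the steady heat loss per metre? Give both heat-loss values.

Critical radius for a cylinder: r_cr = k/h = 0.00698 m = 0.698 cm.
Outer radius after coating: r₂ = 0.00204 + 0.00428 = 0.00632 m.
Since r₁ < r_cr and r₂ ≤ r_cr, the coating moves toward the maximum at r_cr — heat loss rises.
Bare: R = 1/(2πr₁h) = 3.224 m·K/W; Q = 150.3/3.224 = 46.6 W/m.
Coated: R = R_cond + R_conv = 2.106 m·K/W; Q = 150.3/2.106 = 71.4 W/m.

increases: 46.6 → 71.4 W/m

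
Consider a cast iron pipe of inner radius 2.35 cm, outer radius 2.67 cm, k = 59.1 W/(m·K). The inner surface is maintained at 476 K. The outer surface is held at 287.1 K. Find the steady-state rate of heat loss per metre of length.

Q' = 549 kW/m

Q' = 2πk·ΔT/ln(r₂/r₁) = 2π × 59.1 × 188.9 / ln(0.0267/0.0235) = 5.49×10^5 W/m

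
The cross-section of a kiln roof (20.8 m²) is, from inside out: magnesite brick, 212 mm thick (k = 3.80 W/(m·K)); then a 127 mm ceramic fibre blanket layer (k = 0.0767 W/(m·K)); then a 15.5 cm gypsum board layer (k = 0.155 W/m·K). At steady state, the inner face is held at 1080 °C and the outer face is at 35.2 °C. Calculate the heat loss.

Resistance network (inner→outer):
  R_magnesite brick = L/(kA) = 0.212/(3.80·20.8) = 0.002682 K/W
  R_ceramic fibre blanket = L/(kA) = 0.127/(0.0767·20.8) = 0.07961 K/W
  R_gypsum board = L/(kA) = 0.155/(0.155·20.8) = 0.04808 K/W
ΣR = 0.002682 + 0.07961 + 0.04808 = 0.1304 K/W
Q = ΔT/ΣR = (1080 °C − 35.2 °C)/0.1304 = 8010 W

Q = 8.01 kW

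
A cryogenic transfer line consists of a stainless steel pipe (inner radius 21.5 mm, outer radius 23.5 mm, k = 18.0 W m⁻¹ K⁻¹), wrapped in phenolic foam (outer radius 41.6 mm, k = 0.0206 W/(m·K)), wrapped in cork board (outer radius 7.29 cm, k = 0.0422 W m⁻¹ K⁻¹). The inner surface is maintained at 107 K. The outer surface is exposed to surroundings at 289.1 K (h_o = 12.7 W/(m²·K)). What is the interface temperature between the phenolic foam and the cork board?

T = 226.9 K

Resistance network (inner→outer):
  R'_stainless steel = ln(0.0235/0.0215)/(2πk) = 0.08895/(2π·18.0) = 7.865×10^-4 m·K/W
  R'_phenolic foam = ln(0.0416/0.0235)/(2πk) = 0.5711/(2π·0.0206) = 4.412 m·K/W
  R'_cork board = ln(0.0729/0.0416)/(2πk) = 0.5610/(2π·0.0422) = 2.116 m·K/W
  R'_conv,out = 1/(2πr h) = 1/(2π·0.0729·12.7) = 0.1719 m·K/W
ΣR = 7.865×10^-4 + 4.412 + 2.116 + 0.1719 = 6.701 m·K/W
Q' = ΔT/ΣR = (107 K − 289.1 K)/6.701 = -27.18 W/m
From the inner boundary to the phenolic foam/cork board interface, ΣR_partial = 4.413 m·K/W.
T_interface = T_in − Q'·ΣR_partial = 107 K − (-27.18)(4.413) = 226.9 K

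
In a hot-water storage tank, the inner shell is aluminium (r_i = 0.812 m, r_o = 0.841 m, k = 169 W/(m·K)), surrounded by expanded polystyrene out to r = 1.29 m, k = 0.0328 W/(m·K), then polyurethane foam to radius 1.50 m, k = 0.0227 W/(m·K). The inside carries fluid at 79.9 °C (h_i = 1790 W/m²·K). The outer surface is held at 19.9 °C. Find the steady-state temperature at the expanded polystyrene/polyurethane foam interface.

Series thermal resistances, inner to outer:
  R_conv,in = 1/(4πr²h) = 1/(4π·0.812²·1790) = 6.743×10^-5 K/W
  R_aluminium = (1/0.812 − 1/0.841)/(4πk) = 0.04247/(4π·169) = 2.000×10^-5 K/W
  R_expanded polystyrene = (1/0.841 − 1/1.29)/(4πk) = 0.4139/(4π·0.0328) = 1.004 K/W
  R_polyurethane foam = (1/1.29 − 1/1.50)/(4πk) = 0.1085/(4π·0.0227) = 0.3805 K/W
ΣR = 6.743×10^-5 + 2.000×10^-5 + 1.004 + 0.3805 = 1.385 K/W
Q = ΔT/ΣR = (79.9 °C − 19.9 °C)/1.385 = 43.32 W
From the inner boundary to the expanded polystyrene/polyurethane foam interface, ΣR_partial = 1.004 K/W.
T_interface = T_in − Q·ΣR_partial = 79.9 °C − (43.32)(1.004) = 36.4 °C

T = 36.4 °C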